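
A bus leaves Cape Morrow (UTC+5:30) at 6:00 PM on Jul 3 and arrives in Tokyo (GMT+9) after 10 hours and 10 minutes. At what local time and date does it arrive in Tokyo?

7:40 AM on Jul 4

Convert departure to UTC: 6:00 PM − 5:30 = 12:30 PM UTC on Jul 3.
Add 10 hours and 10 minutes travel time → 10:40 PM UTC.
Tokyo is UTC+9:00, so local arrival = 10:40 PM + 9:00 = 7:40 AM on Jul 4.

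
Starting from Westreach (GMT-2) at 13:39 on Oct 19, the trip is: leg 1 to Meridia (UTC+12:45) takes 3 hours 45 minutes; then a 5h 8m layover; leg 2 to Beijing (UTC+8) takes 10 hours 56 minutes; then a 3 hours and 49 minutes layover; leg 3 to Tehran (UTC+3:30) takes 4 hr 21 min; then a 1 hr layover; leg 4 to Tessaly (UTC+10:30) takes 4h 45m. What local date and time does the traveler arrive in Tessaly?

11:53 on October 21

Convert departure to UTC: 13:39 + 2:00 = 15:39 UTC on Oct 19.
Add 3 hours and 45 minutes leg 1 → 19:24 UTC.
Add 5 hours and 8 minutes layover in Meridia → 00:32 UTC (Oct 20).
Add 10 hours and 56 minutes leg 2 → 11:28 UTC.
Add 3 hours 49 minutes layover in Beijing → 15:17 UTC.
Add 4 hours 21 minutes leg 3 → 19:38 UTC.
Add 1 hour layover in Tehran → 20:38 UTC.
Add 4 hours 45 minutes leg 4 → 01:23 UTC (Oct 21).
Tessaly is UTC+10:30, so local arrival = 01:23 + 10:30 = 11:53 on Oct 21.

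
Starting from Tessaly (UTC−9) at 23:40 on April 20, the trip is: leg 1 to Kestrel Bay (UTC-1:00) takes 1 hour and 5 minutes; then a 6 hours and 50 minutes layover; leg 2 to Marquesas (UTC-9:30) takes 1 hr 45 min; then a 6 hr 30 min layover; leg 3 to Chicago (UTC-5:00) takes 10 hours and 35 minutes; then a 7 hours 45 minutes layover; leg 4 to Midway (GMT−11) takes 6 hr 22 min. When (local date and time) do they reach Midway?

Convert departure to UTC: 23:40 + 9:00 = 08:40 UTC on Apr 21.
Add 1 hour 5 minutes leg 1 → 09:45 UTC.
Add 6 hours 50 minutes layover in Kestrel Bay → 16:35 UTC.
Add 1 hour and 45 minutes leg 2 → 18:20 UTC.
Add 6 hours and 30 minutes layover in Marquesas → 00:50 UTC (Apr 22).
Add 10 hours 35 minutes leg 3 → 11:25 UTC.
Add 7 hours and 45 minutes layover in Chicago → 19:10 UTC.
Add 6 hours and 22 minutes leg 4 → 01:32 UTC (Apr 23).
Midway is UTC−11:00, so local arrival = 01:32 − 11:00 = 14:32 on Apr 22.

14:32 on April 22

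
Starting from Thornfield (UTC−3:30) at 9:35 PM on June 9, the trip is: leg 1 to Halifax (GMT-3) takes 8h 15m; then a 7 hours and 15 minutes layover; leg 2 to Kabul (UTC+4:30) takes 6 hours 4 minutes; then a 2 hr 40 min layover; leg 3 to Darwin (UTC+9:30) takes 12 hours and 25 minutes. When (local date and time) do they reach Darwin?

11:14 PM on June 11

Convert departure to UTC: 9:35 PM + 3:30 = 1:05 AM UTC on Jun 10.
Add 8 hours 15 minutes leg 1 → 9:20 AM UTC.
Add 7 hours and 15 minutes layover in Halifax → 4:35 PM UTC.
Add 6 hours 4 minutes leg 2 → 10:39 PM UTC.
Add 2 hours and 40 minutes layover in Kabul → 1:19 AM UTC (Jun 11).
Add 12 hours 25 minutes leg 3 → 1:44 PM UTC.
Darwin is UTC+9:30, so local arrival = 1:44 PM + 9:30 = 11:14 PM on Jun 11.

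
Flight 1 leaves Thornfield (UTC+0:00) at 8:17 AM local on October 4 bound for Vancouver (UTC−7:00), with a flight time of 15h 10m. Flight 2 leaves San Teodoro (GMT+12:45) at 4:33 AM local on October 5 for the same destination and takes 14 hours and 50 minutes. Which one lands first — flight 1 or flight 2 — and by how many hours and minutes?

the first, by 7 hours 11 minutes

Flight 1 departs at 8:17 AM UTC (Oct 4).
+15 hours 10 minutes → arrive 11:27 PM UTC on Oct 4.
Flight 2 in UTC: 4:33 AM − 12:45 = 3:48 PM on Oct 4.
+14 hours 50 minutes → arrive 6:38 AM UTC on Oct 5.
Flight 1 lands earlier by 7 hours 11 minutes.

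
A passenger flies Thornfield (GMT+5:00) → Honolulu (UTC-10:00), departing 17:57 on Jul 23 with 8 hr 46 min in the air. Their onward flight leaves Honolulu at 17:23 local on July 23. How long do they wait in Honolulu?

5 hours 40 minutes

Convert departure to UTC: 17:57 − 5:00 = 12:57 UTC on Jul 23.
Add 8 hours and 46 minutes flight time → 21:43 UTC.
Honolulu is UTC−10:00, so local arrival = 21:43 − 10:00 = 11:43 on Jul 23.
Layover = 17:23 − 11:43 = 5 hours 40 minutes.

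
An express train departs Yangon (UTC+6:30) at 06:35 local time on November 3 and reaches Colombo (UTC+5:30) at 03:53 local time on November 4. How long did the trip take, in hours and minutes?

Departure in UTC: 06:35 − 6:30 = 00:05 on Nov 3.
Arrival in UTC: 03:53 − 5:30 = 22:23 on Nov 3.
Elapsed = 22:23 − 00:05 = 22 hours 18 minutes.

22 hours 18 minutes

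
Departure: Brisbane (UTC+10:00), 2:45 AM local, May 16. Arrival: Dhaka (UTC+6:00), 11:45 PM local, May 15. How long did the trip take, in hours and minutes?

1 hour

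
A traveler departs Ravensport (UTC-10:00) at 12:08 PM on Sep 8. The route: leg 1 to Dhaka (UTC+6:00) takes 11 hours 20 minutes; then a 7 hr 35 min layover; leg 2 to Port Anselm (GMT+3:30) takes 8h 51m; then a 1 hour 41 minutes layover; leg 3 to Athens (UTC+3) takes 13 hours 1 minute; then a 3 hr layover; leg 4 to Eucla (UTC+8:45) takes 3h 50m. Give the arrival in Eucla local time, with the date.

Convert departure to UTC: 12:08 PM + 10:00 = 10:08 PM UTC on Sep 8.
Add 11 hours 20 minutes leg 1 → 9:28 AM UTC (Sep 9).
Add 7 hours 35 minutes layover in Dhaka → 5:03 PM UTC.
Add 8 hours 51 minutes leg 2 → 1:54 AM UTC (Sep 10).
Add 1 hour and 41 minutes layover in Port Anselm → 3:35 AM UTC.
Add 13 hours 1 minute leg 3 → 4:36 PM UTC.
Add 3 hours layover in Athens → 7:36 PM UTC.
Add 3 hours and 50 minutes leg 4 → 11:26 PM UTC.
Eucla is UTC+8:45, so local arrival = 11:26 PM + 8:45 = 8:11 AM on Sep 11.

8:11 AM on September 11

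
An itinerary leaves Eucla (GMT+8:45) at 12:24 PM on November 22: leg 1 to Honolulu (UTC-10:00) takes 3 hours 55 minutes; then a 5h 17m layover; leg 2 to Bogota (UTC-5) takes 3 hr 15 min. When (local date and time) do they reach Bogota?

Convert departure to UTC: 12:24 PM − 8:45 = 3:39 AM UTC on Nov 22.
Add 3 hours 55 minutes leg 1 → 7:34 AM UTC.
Add 5 hours and 17 minutes layover in Honolulu → 12:51 PM UTC.
Add 3 hours 15 minutes leg 2 → 4:06 PM UTC.
Bogota is UTC−5:00, so local arrival = 4:06 PM − 5:00 = 11:06 AM on Nov 22.

11:06 AM on November 22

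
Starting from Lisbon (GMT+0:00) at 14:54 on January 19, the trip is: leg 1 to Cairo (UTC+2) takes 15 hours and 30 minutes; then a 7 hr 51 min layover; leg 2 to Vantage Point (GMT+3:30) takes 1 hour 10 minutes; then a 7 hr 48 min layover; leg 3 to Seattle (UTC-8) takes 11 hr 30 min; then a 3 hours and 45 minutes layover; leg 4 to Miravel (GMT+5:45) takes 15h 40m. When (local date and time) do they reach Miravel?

Lisbon is at UTC+0, so departure is already 14:54 UTC on Jan 19.
Add 15 hours and 30 minutes leg 1 → 06:24 UTC (Jan 20).
Add 7 hours 51 minutes layover in Cairo → 14:15 UTC.
Add 1 hour 10 minutes leg 2 → 15:25 UTC.
Add 7 hours and 48 minutes layover in Vantage Point → 23:13 UTC.
Add 11 hours 30 minutes leg 3 → 10:43 UTC (Jan 21).
Add 3 hours and 45 minutes layover in Seattle → 14:28 UTC.
Add 15 hours 40 minutes leg 4 → 06:08 UTC (Jan 22).
Miravel is UTC+5:45, so local arrival = 06:08 + 5:45 = 11:53 on Jan 22.

11:53 on January 22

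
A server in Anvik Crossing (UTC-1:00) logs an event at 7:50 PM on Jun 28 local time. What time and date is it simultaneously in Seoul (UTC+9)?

5:50 AM on June 29

In UTC: 7:50 PM + 1:00 = 8:50 PM on Jun 28.
Seoul is UTC+9:00: 8:50 PM + 9:00 = 5:50 AM on Jun 29.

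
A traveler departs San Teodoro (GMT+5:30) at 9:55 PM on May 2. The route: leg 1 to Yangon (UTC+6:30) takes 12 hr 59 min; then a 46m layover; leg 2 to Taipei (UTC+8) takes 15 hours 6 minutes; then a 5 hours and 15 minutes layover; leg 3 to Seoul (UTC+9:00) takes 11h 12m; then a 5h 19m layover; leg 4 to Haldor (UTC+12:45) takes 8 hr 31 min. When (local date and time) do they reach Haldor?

Convert departure to UTC: 9:55 PM − 5:30 = 4:25 PM UTC on May 2.
Add 12 hours 59 minutes leg 1 → 5:24 AM UTC (May 3).
Add 46 minutes layover in Yangon → 6:10 AM UTC.
Add 15 hours 6 minutes leg 2 → 9:16 PM UTC.
Add 5 hours 15 minutes layover in Taipei → 2:31 AM UTC (May 4).
Add 11 hours 12 minutes leg 3 → 1:43 PM UTC.
Add 5 hours and 19 minutes layover in Seoul → 7:02 PM UTC.
Add 8 hours and 31 minutes leg 4 → 3:33 AM UTC (May 5).
Haldor is UTC+12:45, so local arrival = 3:33 AM + 12:45 = 4:18 PM on May 5.

4:18 PM on May 5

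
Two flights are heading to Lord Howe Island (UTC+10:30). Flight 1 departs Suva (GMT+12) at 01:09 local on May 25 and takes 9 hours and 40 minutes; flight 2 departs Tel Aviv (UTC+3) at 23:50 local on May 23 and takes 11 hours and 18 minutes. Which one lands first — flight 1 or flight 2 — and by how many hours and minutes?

the second, by 14 hours 41 minutes

Flight 1 in UTC: 01:09 − 12:00 = 13:09 on May 24.
+9 hours and 40 minutes → arrive 22:49 UTC on May 24.
Flight 2 in UTC: 23:50 − 3:00 = 20:50 on May 23.
+11 hours 18 minutes → arrive 08:08 UTC on May 24.
Flight 2 lands earlier by 14 hours 41 minutes.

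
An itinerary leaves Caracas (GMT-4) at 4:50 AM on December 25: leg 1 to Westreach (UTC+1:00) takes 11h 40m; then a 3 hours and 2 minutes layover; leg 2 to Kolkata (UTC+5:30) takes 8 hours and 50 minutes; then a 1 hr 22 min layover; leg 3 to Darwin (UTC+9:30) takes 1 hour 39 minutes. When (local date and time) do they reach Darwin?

Convert departure to UTC: 4:50 AM + 4:00 = 8:50 AM UTC on Dec 25.
Add 11 hours and 40 minutes leg 1 → 8:30 PM UTC.
Add 3 hours and 2 minutes layover in Westreach → 11:32 PM UTC.
Add 8 hours and 50 minutes leg 2 → 8:22 AM UTC (Dec 26).
Add 1 hour 22 minutes layover in Kolkata → 9:44 AM UTC.
Add 1 hour and 39 minutes leg 3 → 11:23 AM UTC.
Darwin is UTC+9:30, so local arrival = 11:23 AM + 9:30 = 8:53 PM on Dec 26.

8:53 PM on Dec 26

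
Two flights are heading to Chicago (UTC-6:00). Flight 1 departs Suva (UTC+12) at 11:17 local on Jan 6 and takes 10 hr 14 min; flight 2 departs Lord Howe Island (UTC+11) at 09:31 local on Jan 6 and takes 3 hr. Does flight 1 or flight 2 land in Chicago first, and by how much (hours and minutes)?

the second, by 8 hours

Flight 1 in UTC: 11:17 − 12:00 = 23:17 on Jan 5.
+10 hours and 14 minutes → arrive 09:31 UTC on Jan 6.
Flight 2 in UTC: 09:31 − 11:00 = 22:31 on Jan 5.
+3 hours → arrive 01:31 UTC on Jan 6.
Flight 2 lands earlier by 8 hours.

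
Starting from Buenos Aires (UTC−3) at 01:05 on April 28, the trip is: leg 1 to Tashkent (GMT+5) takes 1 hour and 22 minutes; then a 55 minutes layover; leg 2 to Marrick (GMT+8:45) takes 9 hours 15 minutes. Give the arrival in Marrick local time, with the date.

00:22 on April 29

Convert departure to UTC: 01:05 + 3:00 = 04:05 UTC on Apr 28.
Add 1 hour and 22 minutes leg 1 → 05:27 UTC.
Add 55 minutes layover in Tashkent → 06:22 UTC.
Add 9 hours 15 minutes leg 2 → 15:37 UTC.
Marrick is UTC+8:45, so local arrival = 15:37 + 8:45 = 00:22 on Apr 29.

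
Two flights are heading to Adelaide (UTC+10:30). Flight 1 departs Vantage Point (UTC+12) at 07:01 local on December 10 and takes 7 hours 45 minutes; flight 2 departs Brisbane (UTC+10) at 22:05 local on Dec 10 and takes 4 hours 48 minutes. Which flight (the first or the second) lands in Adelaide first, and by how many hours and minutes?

the first, by 14 hours 7 minutes

Flight 1 in UTC: 07:01 − 12:00 = 19:01 on Dec 9.
+7 hours and 45 minutes → arrive 02:46 UTC on Dec 10.
Flight 2 in UTC: 22:05 − 10:00 = 12:05 on Dec 10.
+4 hours and 48 minutes → arrive 16:53 UTC on Dec 10.
Flight 1 lands earlier by 14 hours 7 minutes.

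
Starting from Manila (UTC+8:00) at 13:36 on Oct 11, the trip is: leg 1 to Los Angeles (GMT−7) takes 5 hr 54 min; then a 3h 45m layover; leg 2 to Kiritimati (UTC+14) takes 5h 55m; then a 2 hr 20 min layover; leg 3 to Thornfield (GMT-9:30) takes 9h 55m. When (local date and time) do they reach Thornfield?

23:55 on Oct 11

Convert departure to UTC: 13:36 − 8:00 = 05:36 UTC on Oct 11.
Add 5 hours 54 minutes leg 1 → 11:30 UTC.
Add 3 hours and 45 minutes layover in Los Angeles → 15:15 UTC.
Add 5 hours 55 minutes leg 2 → 21:10 UTC.
Add 2 hours and 20 minutes layover in Kiritimati → 23:30 UTC.
Add 9 hours and 55 minutes leg 3 → 09:25 UTC (Oct 12).
Thornfield is UTC−9:30, so local arrival = 09:25 − 9:30 = 23:55 on Oct 11.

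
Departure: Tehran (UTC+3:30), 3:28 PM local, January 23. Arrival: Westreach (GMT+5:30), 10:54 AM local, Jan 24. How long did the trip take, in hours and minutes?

17 hours 26 minutes

Departure in UTC: 3:28 PM − 3:30 = 11:58 AM on Jan 23.
Arrival in UTC: 10:54 AM − 5:30 = 5:24 AM on Jan 24.
Elapsed = 5:24 AM − 11:58 AM (+1 day) = 17 hours 26 minutes.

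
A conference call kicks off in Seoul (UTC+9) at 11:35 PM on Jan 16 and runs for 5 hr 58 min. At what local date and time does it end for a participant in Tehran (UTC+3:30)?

12:03 AM on January 17

Convert start to UTC: 11:35 PM − 9:00 = 2:35 PM UTC on Jan 16.
Add 5 hours and 58 minutes duration → 8:33 PM UTC.
Tehran is UTC+3:30, so local end time = 8:33 PM + 3:30 = 12:03 AM on Jan 17.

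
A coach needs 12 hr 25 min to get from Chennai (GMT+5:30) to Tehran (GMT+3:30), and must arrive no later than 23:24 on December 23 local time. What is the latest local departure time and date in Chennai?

Target arrival in UTC: 23:24 − 3:30 = 19:54 on Dec 23.
Subtract 12 hours and 25 minutes → departure 07:29 UTC on Dec 23.
Chennai is UTC+5:30: 07:29 + 5:30 = 12:59 on Dec 23.

12:59 on December 23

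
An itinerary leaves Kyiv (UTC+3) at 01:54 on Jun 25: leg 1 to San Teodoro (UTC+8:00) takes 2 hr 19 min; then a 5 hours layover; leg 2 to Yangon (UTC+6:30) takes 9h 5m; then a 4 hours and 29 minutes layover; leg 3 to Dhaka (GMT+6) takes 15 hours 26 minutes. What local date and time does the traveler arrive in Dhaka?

17:13 on June 26

Convert departure to UTC: 01:54 − 3:00 = 22:54 UTC on Jun 24.
Add 2 hours 19 minutes leg 1 → 01:13 UTC (Jun 25).
Add 5 hours layover in San Teodoro → 06:13 UTC.
Add 9 hours 5 minutes leg 2 → 15:18 UTC.
Add 4 hours 29 minutes layover in Yangon → 19:47 UTC.
Add 15 hours and 26 minutes leg 3 → 11:13 UTC (Jun 26).
Dhaka is UTC+6:00, so local arrival = 11:13 + 6:00 = 17:13 on Jun 26.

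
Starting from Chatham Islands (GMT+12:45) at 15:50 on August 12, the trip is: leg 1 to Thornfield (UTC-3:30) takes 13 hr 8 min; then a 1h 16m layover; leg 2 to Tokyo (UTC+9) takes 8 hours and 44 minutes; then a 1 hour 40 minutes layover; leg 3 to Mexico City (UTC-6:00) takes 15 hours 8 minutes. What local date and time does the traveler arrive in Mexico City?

13:01 on Aug 13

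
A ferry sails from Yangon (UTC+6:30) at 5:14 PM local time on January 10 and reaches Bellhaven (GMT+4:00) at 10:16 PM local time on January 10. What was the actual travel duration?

Bellhaven is 2:30 behind Yangon.
Clock-face elapsed time (ignoring zones) is 5 hours 2 minutes.
Actual elapsed = 5 hours 2 minutes + 2:30 = 7 hours 32 minutes.

7 hours 32 minutes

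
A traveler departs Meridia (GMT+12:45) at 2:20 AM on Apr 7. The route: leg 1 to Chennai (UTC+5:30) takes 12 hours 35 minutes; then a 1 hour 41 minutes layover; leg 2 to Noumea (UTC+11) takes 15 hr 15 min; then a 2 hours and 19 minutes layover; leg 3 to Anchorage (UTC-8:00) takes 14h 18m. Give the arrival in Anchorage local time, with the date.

Convert departure to UTC: 2:20 AM − 12:45 = 1:35 PM UTC on Apr 6.
Add 12 hours 35 minutes leg 1 → 2:10 AM UTC (Apr 7).
Add 1 hour and 41 minutes layover in Chennai → 3:51 AM UTC.
Add 15 hours 15 minutes leg 2 → 7:06 PM UTC.
Add 2 hours 19 minutes layover in Noumea → 9:25 PM UTC.
Add 14 hours and 18 minutes leg 3 → 11:43 AM UTC (Apr 8).
Anchorage is UTC−8:00, so local arrival = 11:43 AM − 8:00 = 3:43 AM on Apr 8.

3:43 AM on April 8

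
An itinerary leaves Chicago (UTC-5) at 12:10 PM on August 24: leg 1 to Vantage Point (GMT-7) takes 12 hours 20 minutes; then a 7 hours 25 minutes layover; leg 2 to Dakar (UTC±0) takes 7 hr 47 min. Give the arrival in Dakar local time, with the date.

8:42 PM on Aug 25

Convert departure to UTC: 12:10 PM + 5:00 = 5:10 PM UTC on Aug 24.
Add 12 hours 20 minutes leg 1 → 5:30 AM UTC (Aug 25).
Add 7 hours 25 minutes layover in Vantage Point → 12:55 PM UTC.
Add 7 hours and 47 minutes leg 2 → 8:42 PM UTC.
Dakar is UTC+0, so local arrival is the same: 8:42 PM on Aug 25.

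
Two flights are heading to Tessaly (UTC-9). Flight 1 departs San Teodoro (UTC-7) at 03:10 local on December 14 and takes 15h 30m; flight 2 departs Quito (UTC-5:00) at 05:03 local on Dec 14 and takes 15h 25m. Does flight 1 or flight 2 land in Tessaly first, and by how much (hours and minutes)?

the second, by 12 minutes

Flight 1 in UTC: 03:10 + 7:00 = 10:10 on Dec 14.
+15 hours and 30 minutes → arrive 01:40 UTC on Dec 15.
Flight 2 in UTC: 05:03 + 5:00 = 10:03 on Dec 14.
+15 hours 25 minutes → arrive 01:28 UTC on Dec 15.
Flight 2 lands earlier by 12 minutes.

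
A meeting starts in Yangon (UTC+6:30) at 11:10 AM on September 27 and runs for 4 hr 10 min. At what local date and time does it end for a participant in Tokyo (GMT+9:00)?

Convert start to UTC: 11:10 AM − 6:30 = 4:40 AM UTC on Sep 27.
Add 4 hours and 10 minutes duration → 8:50 AM UTC.
Tokyo is UTC+9:00, so local end time = 8:50 AM + 9:00 = 5:50 PM on Sep 27.

5:50 PM on September 27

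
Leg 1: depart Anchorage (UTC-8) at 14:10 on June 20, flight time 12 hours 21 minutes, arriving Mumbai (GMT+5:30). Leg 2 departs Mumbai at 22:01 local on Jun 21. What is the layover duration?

6 hours

Convert departure to UTC: 14:10 + 8:00 = 22:10 UTC on Jun 20.
Add 12 hours and 21 minutes flight time → 10:31 UTC (Jun 21).
Mumbai is UTC+5:30, so local arrival = 10:31 + 5:30 = 16:01 on Jun 21.
Layover = 22:01 − 16:01 = 6 hours.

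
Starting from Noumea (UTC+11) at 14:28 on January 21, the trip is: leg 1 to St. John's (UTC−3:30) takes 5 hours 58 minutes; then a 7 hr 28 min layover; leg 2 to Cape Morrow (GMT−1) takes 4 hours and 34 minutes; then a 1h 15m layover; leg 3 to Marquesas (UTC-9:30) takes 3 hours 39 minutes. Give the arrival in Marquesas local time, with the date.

16:52 on January 21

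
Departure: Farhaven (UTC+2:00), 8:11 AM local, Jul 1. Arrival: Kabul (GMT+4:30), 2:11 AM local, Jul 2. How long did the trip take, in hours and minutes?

15 hours 30 minutes

Departure in UTC: 8:11 AM − 2:00 = 6:11 AM on Jul 1.
Arrival in UTC: 2:11 AM − 4:30 = 9:41 PM on Jul 1.
Elapsed = 9:41 PM − 6:11 AM = 15 hours 30 minutes.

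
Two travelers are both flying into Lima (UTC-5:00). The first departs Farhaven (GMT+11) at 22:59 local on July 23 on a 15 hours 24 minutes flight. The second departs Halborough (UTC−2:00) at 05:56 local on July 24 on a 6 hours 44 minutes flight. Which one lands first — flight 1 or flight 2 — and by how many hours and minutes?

Flight 1 in UTC: 22:59 − 11:00 = 11:59 on Jul 23.
+15 hours and 24 minutes → arrive 03:23 UTC on Jul 24.
Flight 2 in UTC: 05:56 + 2:00 = 07:56 on Jul 24.
+6 hours 44 minutes → arrive 14:40 UTC on Jul 24.
Flight 1 lands earlier by 11 hours 17 minutes.

the first, by 11 hours 17 minutes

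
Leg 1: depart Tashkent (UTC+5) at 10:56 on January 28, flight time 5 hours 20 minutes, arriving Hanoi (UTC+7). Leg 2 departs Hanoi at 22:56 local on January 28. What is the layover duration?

Convert departure to UTC: 10:56 − 5:00 = 05:56 UTC on Jan 28.
Add 5 hours and 20 minutes flight time → 11:16 UTC.
Hanoi is UTC+7:00, so local arrival = 11:16 + 7:00 = 18:16 on Jan 28.
Layover = 22:56 − 18:16 = 4 hours 40 minutes.

4 hours 40 minutes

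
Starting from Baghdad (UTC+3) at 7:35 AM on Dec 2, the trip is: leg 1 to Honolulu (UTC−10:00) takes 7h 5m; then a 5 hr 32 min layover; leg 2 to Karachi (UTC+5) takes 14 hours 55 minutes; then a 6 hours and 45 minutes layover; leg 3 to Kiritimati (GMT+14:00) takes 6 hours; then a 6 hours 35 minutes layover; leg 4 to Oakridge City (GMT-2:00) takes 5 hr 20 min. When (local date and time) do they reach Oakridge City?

6:47 AM on December 4

Convert departure to UTC: 7:35 AM − 3:00 = 4:35 AM UTC on Dec 2.
Add 7 hours and 5 minutes leg 1 → 11:40 AM UTC.
Add 5 hours and 32 minutes layover in Honolulu → 5:12 PM UTC.
Add 14 hours 55 minutes leg 2 → 8:07 AM UTC (Dec 3).
Add 6 hours 45 minutes layover in Karachi → 2:52 PM UTC.
Add 6 hours leg 3 → 8:52 PM UTC.
Add 6 hours and 35 minutes layover in Kiritimati → 3:27 AM UTC (Dec 4).
Add 5 hours 20 minutes leg 4 → 8:47 AM UTC.
Oakridge City is UTC−2:00, so local arrival = 8:47 AM − 2:00 = 6:47 AM on Dec 4.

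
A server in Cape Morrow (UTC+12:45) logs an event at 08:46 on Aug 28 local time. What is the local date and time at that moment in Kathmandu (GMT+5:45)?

In UTC: 08:46 − 12:45 = 20:01 on Aug 27.
Kathmandu is UTC+5:45: 20:01 + 5:45 = 01:46 on Aug 28.

01:46 on August 28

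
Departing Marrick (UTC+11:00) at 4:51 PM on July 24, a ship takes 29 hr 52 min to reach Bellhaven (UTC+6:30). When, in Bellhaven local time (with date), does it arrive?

Bellhaven is 4:30 behind Marrick.
After 29 hours 52 minutes it is 10:43 PM (Jul 25) in Marrick.
Shift by the zone difference: 10:43 PM − 4:30 = 6:13 PM on Jul 25 in Bellhaven.

6:13 PM on Jul 25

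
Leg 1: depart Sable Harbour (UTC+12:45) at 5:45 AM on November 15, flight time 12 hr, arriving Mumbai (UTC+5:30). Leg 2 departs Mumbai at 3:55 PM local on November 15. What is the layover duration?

5 hours 25 minutes

Convert departure to UTC: 5:45 AM − 12:45 = 5:00 PM UTC on Nov 14.
Add 12 hours flight time → 5:00 AM UTC (Nov 15).
Mumbai is UTC+5:30, so local arrival = 5:00 AM + 5:30 = 10:30 AM on Nov 15.
Layover = 3:55 PM − 10:30 AM = 5 hours 25 minutes.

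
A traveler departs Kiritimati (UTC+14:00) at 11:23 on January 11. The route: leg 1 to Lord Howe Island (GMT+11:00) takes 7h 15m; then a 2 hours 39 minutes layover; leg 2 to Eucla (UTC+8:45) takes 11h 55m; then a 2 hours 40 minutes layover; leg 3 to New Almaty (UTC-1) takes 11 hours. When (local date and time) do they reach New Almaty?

07:52 on January 12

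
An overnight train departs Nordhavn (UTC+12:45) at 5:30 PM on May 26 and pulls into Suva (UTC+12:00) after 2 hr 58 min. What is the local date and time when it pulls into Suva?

Convert departure to UTC: 5:30 PM − 12:45 = 4:45 AM UTC on May 26.
Add 2 hours 58 minutes travel time → 7:43 AM UTC.
Suva is UTC+12:00, so local arrival = 7:43 AM + 12:00 = 7:43 PM on May 26.

7:43 PM on May 26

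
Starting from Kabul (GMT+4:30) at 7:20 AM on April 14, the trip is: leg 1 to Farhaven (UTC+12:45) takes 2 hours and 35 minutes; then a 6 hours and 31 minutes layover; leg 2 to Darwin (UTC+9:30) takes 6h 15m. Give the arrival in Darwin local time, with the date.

3:41 AM on April 15

Convert departure to UTC: 7:20 AM − 4:30 = 2:50 AM UTC on Apr 14.
Add 2 hours and 35 minutes leg 1 → 5:25 AM UTC.
Add 6 hours 31 minutes layover in Farhaven → 11:56 AM UTC.
Add 6 hours 15 minutes leg 2 → 6:11 PM UTC.
Darwin is UTC+9:30, so local arrival = 6:11 PM + 9:30 = 3:41 AM on Apr 15.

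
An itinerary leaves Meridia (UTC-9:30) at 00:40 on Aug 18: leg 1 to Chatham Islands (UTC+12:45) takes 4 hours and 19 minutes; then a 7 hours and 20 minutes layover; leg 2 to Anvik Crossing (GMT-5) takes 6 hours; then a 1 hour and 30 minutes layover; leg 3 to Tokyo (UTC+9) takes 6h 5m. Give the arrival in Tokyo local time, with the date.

20:24 on August 19

Convert departure to UTC: 00:40 + 9:30 = 10:10 UTC on Aug 18.
Add 4 hours 19 minutes leg 1 → 14:29 UTC.
Add 7 hours and 20 minutes layover in Chatham Islands → 21:49 UTC.
Add 6 hours leg 2 → 03:49 UTC (Aug 19).
Add 1 hour 30 minutes layover in Anvik Crossing → 05:19 UTC.
Add 6 hours 5 minutes leg 3 → 11:24 UTC.
Tokyo is UTC+9:00, so local arrival = 11:24 + 9:00 = 20:24 on Aug 19.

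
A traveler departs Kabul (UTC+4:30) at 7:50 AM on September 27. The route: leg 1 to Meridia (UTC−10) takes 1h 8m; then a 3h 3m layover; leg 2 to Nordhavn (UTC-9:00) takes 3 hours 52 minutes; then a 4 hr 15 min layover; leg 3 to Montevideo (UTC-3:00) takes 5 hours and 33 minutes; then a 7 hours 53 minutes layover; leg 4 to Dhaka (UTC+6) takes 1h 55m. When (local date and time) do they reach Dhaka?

Convert departure to UTC: 7:50 AM − 4:30 = 3:20 AM UTC on Sep 27.
Add 1 hour 8 minutes leg 1 → 4:28 AM UTC.
Add 3 hours and 3 minutes layover in Meridia → 7:31 AM UTC.
Add 3 hours 52 minutes leg 2 → 11:23 AM UTC.
Add 4 hours 15 minutes layover in Nordhavn → 3:38 PM UTC.
Add 5 hours and 33 minutes leg 3 → 9:11 PM UTC.
Add 7 hours and 53 minutes layover in Montevideo → 5:04 AM UTC (Sep 28).
Add 1 hour 55 minutes leg 4 → 6:59 AM UTC.
Dhaka is UTC+6:00, so local arrival = 6:59 AM + 6:00 = 12:59 PM on Sep 28.

12:59 PM on September 28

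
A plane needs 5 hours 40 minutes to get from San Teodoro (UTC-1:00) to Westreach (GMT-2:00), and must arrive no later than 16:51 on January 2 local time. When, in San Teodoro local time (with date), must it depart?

12:11 on January 2

Target arrival in UTC: 16:51 + 2:00 = 18:51 on Jan 2.
Subtract 5 hours and 40 minutes → departure 13:11 UTC on Jan 2.
San Teodoro is UTC−1:00: 13:11 − 1:00 = 12:11 on Jan 2.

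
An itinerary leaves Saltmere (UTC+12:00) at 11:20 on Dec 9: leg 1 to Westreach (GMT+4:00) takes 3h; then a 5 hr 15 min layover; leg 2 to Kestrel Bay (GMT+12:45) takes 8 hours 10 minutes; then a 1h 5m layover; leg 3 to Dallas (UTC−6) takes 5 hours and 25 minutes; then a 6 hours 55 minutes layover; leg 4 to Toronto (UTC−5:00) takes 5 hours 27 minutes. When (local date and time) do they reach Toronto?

Convert departure to UTC: 11:20 − 12:00 = 23:20 UTC on Dec 8.
Add 3 hours leg 1 → 02:20 UTC (Dec 9).
Add 5 hours 15 minutes layover in Westreach → 07:35 UTC.
Add 8 hours and 10 minutes leg 2 → 15:45 UTC.
Add 1 hour and 5 minutes layover in Kestrel Bay → 16:50 UTC.
Add 5 hours and 25 minutes leg 3 → 22:15 UTC.
Add 6 hours 55 minutes layover in Dallas → 05:10 UTC (Dec 10).
Add 5 hours and 27 minutes leg 4 → 10:37 UTC.
Toronto is UTC−5:00, so local arrival = 10:37 − 5:00 = 05:37 on Dec 10.

05:37 on Dec 10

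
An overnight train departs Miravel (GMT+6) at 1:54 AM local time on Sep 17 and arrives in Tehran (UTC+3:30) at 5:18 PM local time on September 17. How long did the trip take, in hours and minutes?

17 hours 54 minutes

Departure in UTC: 1:54 AM − 6:00 = 7:54 PM on Sep 16.
Arrival in UTC: 5:18 PM − 3:30 = 1:48 PM on Sep 17.
Elapsed = 1:48 PM − 7:54 PM (+1 day) = 17 hours 54 minutes.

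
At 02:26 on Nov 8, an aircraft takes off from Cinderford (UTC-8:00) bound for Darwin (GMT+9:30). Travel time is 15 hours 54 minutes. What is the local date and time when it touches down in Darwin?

11:50 on November 9

Convert departure to UTC: 02:26 + 8:00 = 10:26 UTC on Nov 8.
Add 15 hours and 54 minutes travel time → 02:20 UTC (Nov 9).
Darwin is UTC+9:30, so local arrival = 02:20 + 9:30 = 11:50 on Nov 9.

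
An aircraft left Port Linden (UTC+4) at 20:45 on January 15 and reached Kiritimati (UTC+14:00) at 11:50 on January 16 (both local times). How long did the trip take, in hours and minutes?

5 hours 5 minutes

Departure in UTC: 20:45 − 4:00 = 16:45 on Jan 15.
Arrival in UTC: 11:50 − 14:00 = 21:50 on Jan 15.
Elapsed = 21:50 − 16:45 = 5 hours 5 minutes.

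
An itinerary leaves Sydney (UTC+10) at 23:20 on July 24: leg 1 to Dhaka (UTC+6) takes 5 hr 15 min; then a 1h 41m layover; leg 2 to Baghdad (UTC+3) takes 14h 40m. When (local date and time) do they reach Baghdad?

13:56 on July 25

Convert departure to UTC: 23:20 − 10:00 = 13:20 UTC on Jul 24.
Add 5 hours and 15 minutes leg 1 → 18:35 UTC.
Add 1 hour and 41 minutes layover in Dhaka → 20:16 UTC.
Add 14 hours 40 minutes leg 2 → 10:56 UTC (Jul 25).
Baghdad is UTC+3:00, so local arrival = 10:56 + 3:00 = 13:56 on Jul 25.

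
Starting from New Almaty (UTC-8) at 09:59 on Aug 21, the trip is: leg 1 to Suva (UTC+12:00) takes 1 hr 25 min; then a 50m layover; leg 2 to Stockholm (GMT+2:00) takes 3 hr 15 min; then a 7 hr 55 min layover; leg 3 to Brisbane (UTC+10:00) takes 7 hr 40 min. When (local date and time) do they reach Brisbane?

01:04 on Aug 23

Convert departure to UTC: 09:59 + 8:00 = 17:59 UTC on Aug 21.
Add 1 hour and 25 minutes leg 1 → 19:24 UTC.
Add 50 minutes layover in Suva → 20:14 UTC.
Add 3 hours and 15 minutes leg 2 → 23:29 UTC.
Add 7 hours 55 minutes layover in Stockholm → 07:24 UTC (Aug 22).
Add 7 hours and 40 minutes leg 3 → 15:04 UTC.
Brisbane is UTC+10:00, so local arrival = 15:04 + 10:00 = 01:04 on Aug 23.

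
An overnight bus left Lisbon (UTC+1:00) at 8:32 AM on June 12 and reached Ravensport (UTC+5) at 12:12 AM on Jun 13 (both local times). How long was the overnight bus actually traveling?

11 hours 40 minutes

Ravensport is 4:00 ahead of Lisbon.
Clock-face elapsed time (ignoring zones) is 15 hours 40 minutes.
Actual elapsed = 15 hours 40 minutes − 4:00 = 11 hours 40 minutes.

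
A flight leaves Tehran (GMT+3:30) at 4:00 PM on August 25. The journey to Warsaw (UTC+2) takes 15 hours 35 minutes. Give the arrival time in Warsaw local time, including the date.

Convert departure to UTC: 4:00 PM − 3:30 = 12:30 PM UTC on Aug 25.
Add 15 hours 35 minutes travel time → 4:05 AM UTC (Aug 26).
Warsaw is UTC+2:00, so local arrival = 4:05 AM + 2:00 = 6:05 AM on Aug 26.

6:05 AM on Aug 26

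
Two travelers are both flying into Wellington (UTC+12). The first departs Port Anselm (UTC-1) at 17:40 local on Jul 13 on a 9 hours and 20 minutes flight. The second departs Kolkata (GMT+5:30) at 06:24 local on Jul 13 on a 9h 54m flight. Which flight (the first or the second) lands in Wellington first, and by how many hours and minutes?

Flight 1 in UTC: 17:40 + 1:00 = 18:40 on Jul 13.
+9 hours 20 minutes → arrive 04:00 UTC on Jul 14.
Flight 2 in UTC: 06:24 − 5:30 = 00:54 on Jul 13.
+9 hours 54 minutes → arrive 10:48 UTC on Jul 13.
Flight 2 lands earlier by 17 hours 12 minutes.

the second, by 17 hours 12 minutes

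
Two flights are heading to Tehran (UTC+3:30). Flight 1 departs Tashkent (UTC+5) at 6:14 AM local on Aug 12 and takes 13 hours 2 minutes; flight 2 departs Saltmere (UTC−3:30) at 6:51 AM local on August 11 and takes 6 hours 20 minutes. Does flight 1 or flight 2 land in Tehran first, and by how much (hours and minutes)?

the second, by 21 hours 35 minutes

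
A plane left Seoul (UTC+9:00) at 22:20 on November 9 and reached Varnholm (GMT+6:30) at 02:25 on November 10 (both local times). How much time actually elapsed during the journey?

6 hours 35 minutes

Departure in UTC: 22:20 − 9:00 = 13:20 on Nov 9.
Arrival in UTC: 02:25 − 6:30 = 19:55 on Nov 9.
Elapsed = 19:55 − 13:20 = 6 hours 35 minutes.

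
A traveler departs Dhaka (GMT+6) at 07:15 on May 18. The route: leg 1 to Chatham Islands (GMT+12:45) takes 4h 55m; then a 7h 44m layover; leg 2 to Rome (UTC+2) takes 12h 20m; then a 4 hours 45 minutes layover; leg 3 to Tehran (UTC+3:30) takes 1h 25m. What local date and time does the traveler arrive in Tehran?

11:54 on May 19

Convert departure to UTC: 07:15 − 6:00 = 01:15 UTC on May 18.
Add 4 hours 55 minutes leg 1 → 06:10 UTC.
Add 7 hours and 44 minutes layover in Chatham Islands → 13:54 UTC.
Add 12 hours 20 minutes leg 2 → 02:14 UTC (May 19).
Add 4 hours and 45 minutes layover in Rome → 06:59 UTC.
Add 1 hour and 25 minutes leg 3 → 08:24 UTC.
Tehran is UTC+3:30, so local arrival = 08:24 + 3:30 = 11:54 on May 19.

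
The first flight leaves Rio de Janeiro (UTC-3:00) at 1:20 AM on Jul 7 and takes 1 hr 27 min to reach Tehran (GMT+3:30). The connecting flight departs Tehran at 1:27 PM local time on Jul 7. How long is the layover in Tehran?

4 hours 10 minutes

Convert departure to UTC: 1:20 AM + 3:00 = 4:20 AM UTC on Jul 7.
Add 1 hour and 27 minutes flight time → 5:47 AM UTC.
Tehran is UTC+3:30, so local arrival = 5:47 AM + 3:30 = 9:17 AM on Jul 7.
Layover = 1:27 PM − 9:17 AM = 4 hours 10 minutes.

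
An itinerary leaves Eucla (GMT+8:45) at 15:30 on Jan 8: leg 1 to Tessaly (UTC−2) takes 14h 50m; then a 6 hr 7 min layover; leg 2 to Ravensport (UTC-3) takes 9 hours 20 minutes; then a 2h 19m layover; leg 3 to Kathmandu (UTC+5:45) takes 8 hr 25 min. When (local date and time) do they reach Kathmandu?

Convert departure to UTC: 15:30 − 8:45 = 06:45 UTC on Jan 8.
Add 14 hours and 50 minutes leg 1 → 21:35 UTC.
Add 6 hours 7 minutes layover in Tessaly → 03:42 UTC (Jan 9).
Add 9 hours and 20 minutes leg 2 → 13:02 UTC.
Add 2 hours 19 minutes layover in Ravensport → 15:21 UTC.
Add 8 hours and 25 minutes leg 3 → 23:46 UTC.
Kathmandu is UTC+5:45, so local arrival = 23:46 + 5:45 = 05:31 on Jan 10.

05:31 on January 10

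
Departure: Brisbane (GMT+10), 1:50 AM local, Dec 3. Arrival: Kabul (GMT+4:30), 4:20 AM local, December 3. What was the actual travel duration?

Departure in UTC: 1:50 AM − 10:00 = 3:50 PM on Dec 2.
Arrival in UTC: 4:20 AM − 4:30 = 11:50 PM on Dec 2.
Elapsed = 11:50 PM − 3:50 PM = 8 hours.

8 hours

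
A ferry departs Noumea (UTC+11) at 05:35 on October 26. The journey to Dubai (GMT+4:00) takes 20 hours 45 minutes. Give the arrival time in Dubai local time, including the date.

19:20 on Oct 26

Dubai is 7:00 behind Noumea.
After 20 hours 45 minutes it is 02:20 (Oct 27) in Noumea.
Shift by the zone difference: 02:20 − 7:00 = 19:20 on Oct 26 in Dubai.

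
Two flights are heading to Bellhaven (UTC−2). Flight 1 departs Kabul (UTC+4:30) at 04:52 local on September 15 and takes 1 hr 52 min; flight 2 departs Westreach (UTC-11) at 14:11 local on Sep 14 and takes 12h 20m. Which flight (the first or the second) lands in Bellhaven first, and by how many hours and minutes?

the first, by 11 hours 17 minutes

Flight 1 in UTC: 04:52 − 4:30 = 00:22 on Sep 15.
+1 hour and 52 minutes → arrive 02:14 UTC on Sep 15.
Flight 2 in UTC: 14:11 + 11:00 = 01:11 on Sep 15.
+12 hours 20 minutes → arrive 13:31 UTC on Sep 15.
Flight 1 lands earlier by 11 hours 17 minutes.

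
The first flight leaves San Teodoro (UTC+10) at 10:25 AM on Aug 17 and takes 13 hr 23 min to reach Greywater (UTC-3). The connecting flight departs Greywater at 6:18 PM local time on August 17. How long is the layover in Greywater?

7 hours 30 minutes

Convert departure to UTC: 10:25 AM − 10:00 = 12:25 AM UTC on Aug 17.
Add 13 hours and 23 minutes flight time → 1:48 PM UTC.
Greywater is UTC−3:00, so local arrival = 1:48 PM − 3:00 = 10:48 AM on Aug 17.
Layover = 6:18 PM − 10:48 AM = 7 hours 30 minutes.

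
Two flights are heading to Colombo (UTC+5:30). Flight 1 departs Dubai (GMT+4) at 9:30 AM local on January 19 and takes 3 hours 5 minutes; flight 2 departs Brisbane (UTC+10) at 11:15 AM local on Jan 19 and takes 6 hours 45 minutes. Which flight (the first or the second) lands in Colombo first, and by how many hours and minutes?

the second, by 35 minutes

Flight 1 in UTC: 9:30 AM − 4:00 = 5:30 AM on Jan 19.
+3 hours 5 minutes → arrive 8:35 AM UTC on Jan 19.
Flight 2 in UTC: 11:15 AM − 10:00 = 1:15 AM on Jan 19.
+6 hours and 45 minutes → arrive 8:00 AM UTC on Jan 19.
Flight 2 lands earlier by 35 minutes.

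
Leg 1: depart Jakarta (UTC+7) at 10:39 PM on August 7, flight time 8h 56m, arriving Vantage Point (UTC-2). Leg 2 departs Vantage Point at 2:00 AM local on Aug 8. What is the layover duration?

3 hours 25 minutes

Convert departure to UTC: 10:39 PM − 7:00 = 3:39 PM UTC on Aug 7.
Add 8 hours and 56 minutes flight time → 12:35 AM UTC (Aug 8).
Vantage Point is UTC−2:00, so local arrival = 12:35 AM − 2:00 = 10:35 PM on Aug 7.
Layover = 2:00 AM − 10:35 PM (+1 day) = 3 hours 25 minutes.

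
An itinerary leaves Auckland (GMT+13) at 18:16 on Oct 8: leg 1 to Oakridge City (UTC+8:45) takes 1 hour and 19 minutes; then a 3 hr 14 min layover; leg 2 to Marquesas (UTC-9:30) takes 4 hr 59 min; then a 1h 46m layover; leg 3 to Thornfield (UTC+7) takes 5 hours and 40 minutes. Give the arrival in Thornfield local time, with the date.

05:14 on October 9

Convert departure to UTC: 18:16 − 13:00 = 05:16 UTC on Oct 8.
Add 1 hour and 19 minutes leg 1 → 06:35 UTC.
Add 3 hours 14 minutes layover in Oakridge City → 09:49 UTC.
Add 4 hours 59 minutes leg 2 → 14:48 UTC.
Add 1 hour and 46 minutes layover in Marquesas → 16:34 UTC.
Add 5 hours and 40 minutes leg 3 → 22:14 UTC.
Thornfield is UTC+7:00, so local arrival = 22:14 + 7:00 = 05:14 on Oct 9.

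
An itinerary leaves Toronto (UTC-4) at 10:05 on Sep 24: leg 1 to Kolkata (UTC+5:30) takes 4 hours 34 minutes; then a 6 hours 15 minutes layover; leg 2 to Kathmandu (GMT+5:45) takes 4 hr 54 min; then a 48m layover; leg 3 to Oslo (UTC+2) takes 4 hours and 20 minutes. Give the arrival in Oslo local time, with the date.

12:56 on September 25

Convert departure to UTC: 10:05 + 4:00 = 14:05 UTC on Sep 24.
Add 4 hours and 34 minutes leg 1 → 18:39 UTC.
Add 6 hours and 15 minutes layover in Kolkata → 00:54 UTC (Sep 25).
Add 4 hours and 54 minutes leg 2 → 05:48 UTC.
Add 48 minutes layover in Kathmandu → 06:36 UTC.
Add 4 hours 20 minutes leg 3 → 10:56 UTC.
Oslo is UTC+2:00, so local arrival = 10:56 + 2:00 = 12:56 on Sep 25.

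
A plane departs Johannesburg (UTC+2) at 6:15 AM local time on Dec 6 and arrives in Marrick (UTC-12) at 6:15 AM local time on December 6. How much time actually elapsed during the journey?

Departure in UTC: 6:15 AM − 2:00 = 4:15 AM on Dec 6.
Arrival in UTC: 6:15 AM + 12:00 = 6:15 PM on Dec 6.
Elapsed = 6:15 PM − 4:15 AM = 14 hours.

14 hours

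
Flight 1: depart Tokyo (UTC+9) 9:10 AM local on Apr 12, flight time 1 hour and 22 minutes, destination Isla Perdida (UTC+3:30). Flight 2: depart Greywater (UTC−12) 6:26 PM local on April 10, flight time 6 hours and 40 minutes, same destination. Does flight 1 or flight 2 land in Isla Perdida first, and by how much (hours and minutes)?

the second, by 12 hours 26 minutes

Flight 1 in UTC: 9:10 AM − 9:00 = 12:10 AM on Apr 12.
+1 hour 22 minutes → arrive 1:32 AM UTC on Apr 12.
Flight 2 in UTC: 6:26 PM + 12:00 = 6:26 AM on Apr 11.
+6 hours 40 minutes → arrive 1:06 PM UTC on Apr 11.
Flight 2 lands earlier by 12 hours 26 minutes.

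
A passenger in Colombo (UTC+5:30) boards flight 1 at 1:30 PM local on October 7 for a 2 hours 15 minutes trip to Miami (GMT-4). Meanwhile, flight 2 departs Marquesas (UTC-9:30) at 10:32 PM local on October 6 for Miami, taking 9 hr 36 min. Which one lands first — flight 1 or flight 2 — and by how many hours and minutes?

the first, by 7 hours 23 minutes

Flight 1 in UTC: 1:30 PM − 5:30 = 8:00 AM on Oct 7.
+2 hours and 15 minutes → arrive 10:15 AM UTC on Oct 7.
Flight 2 in UTC: 10:32 PM + 9:30 = 8:02 AM on Oct 7.
+9 hours and 36 minutes → arrive 5:38 PM UTC on Oct 7.
Flight 1 lands earlier by 7 hours 23 minutes.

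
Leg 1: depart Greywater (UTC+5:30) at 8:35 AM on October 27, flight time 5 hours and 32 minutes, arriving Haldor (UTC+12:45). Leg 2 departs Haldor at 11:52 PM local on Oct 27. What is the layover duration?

2 hours 30 minutes

Convert departure to UTC: 8:35 AM − 5:30 = 3:05 AM UTC on Oct 27.
Add 5 hours and 32 minutes flight time → 8:37 AM UTC.
Haldor is UTC+12:45, so local arrival = 8:37 AM + 12:45 = 9:22 PM on Oct 27.
Layover = 11:52 PM − 9:22 PM = 2 hours 30 minutes.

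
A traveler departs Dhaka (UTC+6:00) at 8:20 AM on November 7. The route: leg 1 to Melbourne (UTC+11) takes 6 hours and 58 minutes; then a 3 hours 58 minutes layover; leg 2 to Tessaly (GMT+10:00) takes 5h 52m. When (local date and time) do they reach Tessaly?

5:08 AM on November 8

Convert departure to UTC: 8:20 AM − 6:00 = 2:20 AM UTC on Nov 7.
Add 6 hours 58 minutes leg 1 → 9:18 AM UTC.
Add 3 hours and 58 minutes layover in Melbourne → 1:16 PM UTC.
Add 5 hours and 52 minutes leg 2 → 7:08 PM UTC.
Tessaly is UTC+10:00, so local arrival = 7:08 PM + 10:00 = 5:08 AM on Nov 8.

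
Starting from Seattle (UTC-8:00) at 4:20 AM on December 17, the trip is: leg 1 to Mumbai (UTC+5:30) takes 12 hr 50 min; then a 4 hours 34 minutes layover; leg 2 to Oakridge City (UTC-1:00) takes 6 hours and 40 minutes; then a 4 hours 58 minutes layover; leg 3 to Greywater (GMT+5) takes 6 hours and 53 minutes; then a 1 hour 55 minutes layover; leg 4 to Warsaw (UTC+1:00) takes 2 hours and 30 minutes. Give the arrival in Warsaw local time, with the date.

5:40 AM on December 19

Convert departure to UTC: 4:20 AM + 8:00 = 12:20 PM UTC on Dec 17.
Add 12 hours 50 minutes leg 1 → 1:10 AM UTC (Dec 18).
Add 4 hours and 34 minutes layover in Mumbai → 5:44 AM UTC.
Add 6 hours and 40 minutes leg 2 → 12:24 PM UTC.
Add 4 hours and 58 minutes layover in Oakridge City → 5:22 PM UTC.
Add 6 hours 53 minutes leg 3 → 12:15 AM UTC (Dec 19).
Add 1 hour and 55 minutes layover in Greywater → 2:10 AM UTC.
Add 2 hours and 30 minutes leg 4 → 4:40 AM UTC.
Warsaw is UTC+1:00, so local arrival = 4:40 AM + 1:00 = 5:40 AM on Dec 19.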